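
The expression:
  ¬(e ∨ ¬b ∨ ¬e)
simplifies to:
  False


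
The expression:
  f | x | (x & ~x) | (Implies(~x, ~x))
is always true.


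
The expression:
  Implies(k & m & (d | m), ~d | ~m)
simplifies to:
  ~d | ~k | ~m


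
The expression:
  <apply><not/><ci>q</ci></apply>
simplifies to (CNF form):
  <apply><not/><ci>q</ci></apply>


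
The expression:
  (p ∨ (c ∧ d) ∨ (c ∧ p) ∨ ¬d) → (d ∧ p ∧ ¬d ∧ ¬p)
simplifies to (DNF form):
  d ∧ ¬c ∧ ¬p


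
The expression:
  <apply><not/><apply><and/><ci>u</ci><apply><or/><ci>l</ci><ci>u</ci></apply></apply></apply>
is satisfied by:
  {u: False}


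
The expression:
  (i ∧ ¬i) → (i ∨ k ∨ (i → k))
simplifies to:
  True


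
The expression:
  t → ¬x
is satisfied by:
  {t: False, x: False}
  {x: True, t: False}
  {t: True, x: False}


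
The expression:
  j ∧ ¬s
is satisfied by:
  {j: True, s: False}


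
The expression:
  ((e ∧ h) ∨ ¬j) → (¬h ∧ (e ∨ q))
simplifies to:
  (e ∧ ¬h) ∨ (j ∧ ¬e) ∨ (q ∧ ¬h)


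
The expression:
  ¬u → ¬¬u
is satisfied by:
  {u: True}


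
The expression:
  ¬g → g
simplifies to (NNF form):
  g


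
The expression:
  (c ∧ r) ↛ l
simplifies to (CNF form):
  c ∧ r ∧ ¬l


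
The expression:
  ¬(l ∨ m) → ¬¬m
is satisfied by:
  {m: True, l: True}
  {m: True, l: False}
  {l: True, m: False}


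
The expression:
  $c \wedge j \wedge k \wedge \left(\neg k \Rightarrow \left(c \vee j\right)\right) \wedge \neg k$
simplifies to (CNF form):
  $\text{False}$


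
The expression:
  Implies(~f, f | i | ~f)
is always true.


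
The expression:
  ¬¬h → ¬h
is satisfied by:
  {h: False}


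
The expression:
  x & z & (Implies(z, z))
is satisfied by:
  {z: True, x: True}


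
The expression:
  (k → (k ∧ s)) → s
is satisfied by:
  {k: True, s: True}
  {k: True, s: False}
  {s: True, k: False}


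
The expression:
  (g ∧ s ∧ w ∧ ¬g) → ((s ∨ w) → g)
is always true.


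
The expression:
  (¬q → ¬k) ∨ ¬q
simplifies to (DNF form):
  True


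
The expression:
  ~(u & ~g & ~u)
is always true.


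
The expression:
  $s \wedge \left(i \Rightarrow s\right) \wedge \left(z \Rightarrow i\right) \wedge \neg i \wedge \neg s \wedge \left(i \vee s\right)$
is never true.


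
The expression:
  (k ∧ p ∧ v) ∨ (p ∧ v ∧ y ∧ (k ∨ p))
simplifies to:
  p ∧ v ∧ (k ∨ y)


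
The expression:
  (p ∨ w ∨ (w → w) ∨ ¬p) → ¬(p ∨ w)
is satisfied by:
  {p: False, w: False}


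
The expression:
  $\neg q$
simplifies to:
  $\neg q$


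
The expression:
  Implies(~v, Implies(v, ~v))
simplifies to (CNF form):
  True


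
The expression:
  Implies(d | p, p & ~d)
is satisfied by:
  {d: False}


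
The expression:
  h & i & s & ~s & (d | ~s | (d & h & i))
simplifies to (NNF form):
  False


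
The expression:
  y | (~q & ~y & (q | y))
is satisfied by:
  {y: True}


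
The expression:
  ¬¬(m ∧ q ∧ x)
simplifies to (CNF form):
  m ∧ q ∧ x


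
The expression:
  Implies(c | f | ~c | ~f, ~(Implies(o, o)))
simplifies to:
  False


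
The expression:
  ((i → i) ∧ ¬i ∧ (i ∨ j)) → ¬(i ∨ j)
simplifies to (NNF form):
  i ∨ ¬j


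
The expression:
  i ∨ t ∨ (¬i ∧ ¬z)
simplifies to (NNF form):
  i ∨ t ∨ ¬z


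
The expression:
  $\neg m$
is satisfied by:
  {m: False}


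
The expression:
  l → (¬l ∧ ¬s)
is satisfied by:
  {l: False}


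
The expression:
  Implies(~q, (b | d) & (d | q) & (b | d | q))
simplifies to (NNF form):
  d | q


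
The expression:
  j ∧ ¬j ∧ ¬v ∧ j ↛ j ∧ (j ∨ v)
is never true.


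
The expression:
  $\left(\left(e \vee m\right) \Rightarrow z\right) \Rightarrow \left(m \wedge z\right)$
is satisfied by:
  {m: True, e: True, z: False}
  {m: True, e: False, z: False}
  {z: True, m: True, e: True}
  {z: True, m: True, e: False}
  {e: True, z: False, m: False}


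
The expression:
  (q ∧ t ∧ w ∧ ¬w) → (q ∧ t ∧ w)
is always true.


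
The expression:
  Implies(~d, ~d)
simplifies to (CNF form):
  True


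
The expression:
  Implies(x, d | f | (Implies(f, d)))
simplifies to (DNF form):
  True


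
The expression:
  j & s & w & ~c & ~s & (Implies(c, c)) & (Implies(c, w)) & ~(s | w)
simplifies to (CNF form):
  False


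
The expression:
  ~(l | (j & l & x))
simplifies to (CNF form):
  ~l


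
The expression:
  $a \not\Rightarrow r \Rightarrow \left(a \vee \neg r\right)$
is always true.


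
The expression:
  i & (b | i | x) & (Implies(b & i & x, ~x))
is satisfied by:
  {i: True, x: False, b: False}
  {i: True, b: True, x: False}
  {i: True, x: True, b: False}


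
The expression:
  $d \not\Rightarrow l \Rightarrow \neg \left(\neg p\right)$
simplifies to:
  $l \vee p \vee \neg d$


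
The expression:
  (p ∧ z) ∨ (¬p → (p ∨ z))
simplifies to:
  p ∨ z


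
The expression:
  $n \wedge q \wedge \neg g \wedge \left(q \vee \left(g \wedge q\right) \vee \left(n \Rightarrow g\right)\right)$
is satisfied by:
  {q: True, n: True, g: False}


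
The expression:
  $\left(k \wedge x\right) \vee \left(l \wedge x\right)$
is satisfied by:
  {k: True, l: True, x: True}
  {k: True, x: True, l: False}
  {l: True, x: True, k: False}


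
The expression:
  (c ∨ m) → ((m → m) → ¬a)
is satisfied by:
  {m: False, a: False, c: False}
  {c: True, m: False, a: False}
  {m: True, c: False, a: False}
  {c: True, m: True, a: False}
  {a: True, c: False, m: False}


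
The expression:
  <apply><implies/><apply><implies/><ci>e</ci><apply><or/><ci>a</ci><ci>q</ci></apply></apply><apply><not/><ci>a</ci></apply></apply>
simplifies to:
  <apply><not/><ci>a</ci></apply>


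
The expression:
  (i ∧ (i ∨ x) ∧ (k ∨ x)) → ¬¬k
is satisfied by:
  {k: True, x: False, i: False}
  {k: False, x: False, i: False}
  {i: True, k: True, x: False}
  {i: True, k: False, x: False}
  {x: True, k: True, i: False}
  {x: True, k: False, i: False}
  {x: True, i: True, k: True}


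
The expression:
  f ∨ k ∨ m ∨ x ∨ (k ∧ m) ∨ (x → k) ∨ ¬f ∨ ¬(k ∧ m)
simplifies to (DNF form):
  True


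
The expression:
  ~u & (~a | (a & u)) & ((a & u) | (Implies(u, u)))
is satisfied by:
  {u: False, a: False}


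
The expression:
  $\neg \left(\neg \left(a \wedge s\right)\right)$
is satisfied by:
  {a: True, s: True}


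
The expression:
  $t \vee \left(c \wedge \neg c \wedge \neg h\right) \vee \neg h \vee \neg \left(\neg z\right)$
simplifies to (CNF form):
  $t \vee z \vee \neg h$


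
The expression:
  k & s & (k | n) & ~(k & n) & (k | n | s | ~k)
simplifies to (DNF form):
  k & s & ~n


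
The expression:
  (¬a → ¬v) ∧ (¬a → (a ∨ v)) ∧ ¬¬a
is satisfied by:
  {a: True}


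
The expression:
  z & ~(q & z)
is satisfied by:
  {z: True, q: False}


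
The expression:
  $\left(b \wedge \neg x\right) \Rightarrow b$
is always true.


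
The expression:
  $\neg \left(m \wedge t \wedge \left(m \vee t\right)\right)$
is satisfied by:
  {m: False, t: False}
  {t: True, m: False}
  {m: True, t: False}


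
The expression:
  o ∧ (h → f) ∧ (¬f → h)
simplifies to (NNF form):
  f ∧ o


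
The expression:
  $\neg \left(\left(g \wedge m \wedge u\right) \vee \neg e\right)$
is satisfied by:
  {e: True, g: False, m: False, u: False}
  {e: True, u: True, g: False, m: False}
  {e: True, m: True, g: False, u: False}
  {e: True, u: True, m: True, g: False}
  {e: True, g: True, m: False, u: False}
  {e: True, u: True, g: True, m: False}
  {e: True, m: True, g: True, u: False}


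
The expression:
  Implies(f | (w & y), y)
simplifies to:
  y | ~f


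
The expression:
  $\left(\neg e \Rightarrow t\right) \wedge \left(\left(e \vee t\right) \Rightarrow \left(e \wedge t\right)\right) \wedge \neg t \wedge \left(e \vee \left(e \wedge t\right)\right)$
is never true.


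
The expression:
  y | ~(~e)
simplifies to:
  e | y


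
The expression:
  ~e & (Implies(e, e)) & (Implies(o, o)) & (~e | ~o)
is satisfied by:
  {e: False}


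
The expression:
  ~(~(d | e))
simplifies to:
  d | e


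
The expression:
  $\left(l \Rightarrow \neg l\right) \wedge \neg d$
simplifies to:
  $\neg d \wedge \neg l$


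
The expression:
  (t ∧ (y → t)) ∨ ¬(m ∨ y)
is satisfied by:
  {t: True, m: False, y: False}
  {y: True, t: True, m: False}
  {t: True, m: True, y: False}
  {y: True, t: True, m: True}
  {y: False, m: False, t: False}


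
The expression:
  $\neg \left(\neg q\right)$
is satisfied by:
  {q: True}


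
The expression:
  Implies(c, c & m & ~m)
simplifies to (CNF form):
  ~c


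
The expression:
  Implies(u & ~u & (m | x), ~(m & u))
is always true.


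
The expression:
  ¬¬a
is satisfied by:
  {a: True}


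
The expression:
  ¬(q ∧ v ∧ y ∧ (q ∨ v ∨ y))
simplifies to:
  ¬q ∨ ¬v ∨ ¬y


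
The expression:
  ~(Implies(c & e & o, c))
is never true.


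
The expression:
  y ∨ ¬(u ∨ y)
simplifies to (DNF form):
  y ∨ ¬u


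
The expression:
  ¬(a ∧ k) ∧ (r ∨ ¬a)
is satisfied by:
  {r: True, a: False, k: False}
  {r: False, a: False, k: False}
  {k: True, r: True, a: False}
  {k: True, r: False, a: False}
  {a: True, r: True, k: False}


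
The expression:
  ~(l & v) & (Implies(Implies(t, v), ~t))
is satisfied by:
  {t: False, v: False, l: False}
  {l: True, t: False, v: False}
  {t: True, l: False, v: False}
  {l: True, t: True, v: False}
  {v: True, l: False, t: False}


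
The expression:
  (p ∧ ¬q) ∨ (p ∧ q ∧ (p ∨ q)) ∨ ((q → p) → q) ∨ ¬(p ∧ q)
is always true.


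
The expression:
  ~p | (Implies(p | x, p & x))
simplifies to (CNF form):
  x | ~p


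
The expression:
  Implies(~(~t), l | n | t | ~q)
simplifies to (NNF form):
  True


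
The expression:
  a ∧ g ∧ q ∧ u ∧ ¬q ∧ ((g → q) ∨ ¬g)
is never true.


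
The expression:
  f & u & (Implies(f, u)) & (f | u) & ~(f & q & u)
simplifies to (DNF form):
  f & u & ~q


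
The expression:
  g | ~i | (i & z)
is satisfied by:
  {z: True, g: True, i: False}
  {z: True, g: False, i: False}
  {g: True, z: False, i: False}
  {z: False, g: False, i: False}
  {i: True, z: True, g: True}
  {i: True, z: True, g: False}
  {i: True, g: True, z: False}


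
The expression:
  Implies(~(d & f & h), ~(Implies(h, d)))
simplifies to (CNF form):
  h & (f | ~d)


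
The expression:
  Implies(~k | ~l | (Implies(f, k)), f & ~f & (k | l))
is never true.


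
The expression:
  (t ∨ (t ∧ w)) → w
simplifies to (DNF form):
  w ∨ ¬t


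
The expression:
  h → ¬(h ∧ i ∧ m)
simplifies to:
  ¬h ∨ ¬i ∨ ¬m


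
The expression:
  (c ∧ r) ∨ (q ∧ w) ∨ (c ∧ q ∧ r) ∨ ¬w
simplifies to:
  q ∨ (c ∧ r) ∨ ¬w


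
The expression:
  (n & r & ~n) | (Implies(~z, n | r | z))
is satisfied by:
  {r: True, n: True, z: True}
  {r: True, n: True, z: False}
  {r: True, z: True, n: False}
  {r: True, z: False, n: False}
  {n: True, z: True, r: False}
  {n: True, z: False, r: False}
  {z: True, n: False, r: False}


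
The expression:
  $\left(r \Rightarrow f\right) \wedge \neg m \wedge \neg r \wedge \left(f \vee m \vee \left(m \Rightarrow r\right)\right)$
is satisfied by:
  {r: False, m: False}


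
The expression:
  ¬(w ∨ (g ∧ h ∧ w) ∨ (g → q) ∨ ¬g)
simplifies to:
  g ∧ ¬q ∧ ¬w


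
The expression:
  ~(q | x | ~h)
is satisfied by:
  {h: True, q: False, x: False}


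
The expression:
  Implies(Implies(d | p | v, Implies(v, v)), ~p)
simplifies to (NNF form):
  ~p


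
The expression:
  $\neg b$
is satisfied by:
  {b: False}


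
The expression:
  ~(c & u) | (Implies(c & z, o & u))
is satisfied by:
  {o: True, u: False, c: False, z: False}
  {o: False, u: False, c: False, z: False}
  {o: True, z: True, u: False, c: False}
  {z: True, o: False, u: False, c: False}
  {o: True, c: True, z: False, u: False}
  {c: True, z: False, u: False, o: False}
  {o: True, z: True, c: True, u: False}
  {z: True, c: True, o: False, u: False}
  {o: True, u: True, z: False, c: False}
  {u: True, z: False, c: False, o: False}
  {o: True, z: True, u: True, c: False}
  {z: True, u: True, o: False, c: False}
  {o: True, c: True, u: True, z: False}
  {c: True, u: True, z: False, o: False}
  {o: True, z: True, c: True, u: True}


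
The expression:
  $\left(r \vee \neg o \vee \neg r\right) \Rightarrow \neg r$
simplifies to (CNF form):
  $\neg r$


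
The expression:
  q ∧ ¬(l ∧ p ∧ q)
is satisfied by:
  {q: True, l: False, p: False}
  {p: True, q: True, l: False}
  {l: True, q: True, p: False}


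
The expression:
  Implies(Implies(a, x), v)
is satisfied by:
  {v: True, a: True, x: False}
  {v: True, a: False, x: False}
  {x: True, v: True, a: True}
  {x: True, v: True, a: False}
  {a: True, x: False, v: False}


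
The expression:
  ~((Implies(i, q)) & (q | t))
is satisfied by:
  {i: True, q: False, t: False}
  {q: False, t: False, i: False}
  {i: True, t: True, q: False}


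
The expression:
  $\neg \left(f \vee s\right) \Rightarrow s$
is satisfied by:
  {s: True, f: True}
  {s: True, f: False}
  {f: True, s: False}


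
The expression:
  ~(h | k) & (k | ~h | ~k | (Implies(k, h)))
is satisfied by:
  {h: False, k: False}


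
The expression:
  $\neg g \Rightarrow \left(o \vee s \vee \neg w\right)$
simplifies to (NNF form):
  $g \vee o \vee s \vee \neg w$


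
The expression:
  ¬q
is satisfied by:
  {q: False}


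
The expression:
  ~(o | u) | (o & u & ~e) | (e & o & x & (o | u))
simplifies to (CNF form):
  (o | ~o) & (o | ~u) & (e | o | ~o) & (e | o | ~u) & (e | u | ~o) & (e | u | ~u) & (o | u | ~o) & (o | u | ~u) & (o | x | ~o) & (o | x | ~u) & (u | x | ~o) & (u | x | ~u) & (e | ~e | ~o) & (e | ~e | ~u) & (o | ~e | ~o) & (o | ~e | ~u) & (x | ~e | ~o) & (x | ~e | ~u)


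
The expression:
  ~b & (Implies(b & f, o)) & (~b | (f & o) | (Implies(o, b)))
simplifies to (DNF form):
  ~b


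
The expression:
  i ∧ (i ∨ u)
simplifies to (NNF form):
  i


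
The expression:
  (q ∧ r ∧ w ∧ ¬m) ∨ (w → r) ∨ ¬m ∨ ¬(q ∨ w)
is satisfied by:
  {r: True, w: False, m: False}
  {w: False, m: False, r: False}
  {r: True, m: True, w: False}
  {m: True, w: False, r: False}
  {r: True, w: True, m: False}
  {w: True, r: False, m: False}
  {r: True, m: True, w: True}


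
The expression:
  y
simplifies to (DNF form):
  y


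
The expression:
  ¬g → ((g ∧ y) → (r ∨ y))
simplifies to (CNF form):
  True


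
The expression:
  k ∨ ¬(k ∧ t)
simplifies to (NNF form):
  True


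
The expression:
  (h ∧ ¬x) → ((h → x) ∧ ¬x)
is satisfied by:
  {x: True, h: False}
  {h: False, x: False}
  {h: True, x: True}


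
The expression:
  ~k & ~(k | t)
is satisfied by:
  {t: False, k: False}


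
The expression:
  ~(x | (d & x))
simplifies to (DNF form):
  ~x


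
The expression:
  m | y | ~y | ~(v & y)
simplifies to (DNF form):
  True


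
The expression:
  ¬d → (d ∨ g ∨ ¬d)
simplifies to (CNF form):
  True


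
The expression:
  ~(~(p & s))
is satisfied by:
  {p: True, s: True}


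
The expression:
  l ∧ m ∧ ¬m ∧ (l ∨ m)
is never true.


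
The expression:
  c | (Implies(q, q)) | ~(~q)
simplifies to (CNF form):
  True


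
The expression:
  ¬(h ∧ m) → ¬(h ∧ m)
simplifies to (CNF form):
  True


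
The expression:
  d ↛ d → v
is always true.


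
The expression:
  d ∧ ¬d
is never true.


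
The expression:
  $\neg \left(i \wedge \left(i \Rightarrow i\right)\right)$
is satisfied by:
  {i: False}


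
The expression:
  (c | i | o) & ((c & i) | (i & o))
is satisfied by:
  {i: True, o: True, c: True}
  {i: True, o: True, c: False}
  {i: True, c: True, o: False}


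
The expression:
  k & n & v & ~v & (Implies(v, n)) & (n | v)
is never true.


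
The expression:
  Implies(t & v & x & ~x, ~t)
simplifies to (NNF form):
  True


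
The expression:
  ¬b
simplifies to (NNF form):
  ¬b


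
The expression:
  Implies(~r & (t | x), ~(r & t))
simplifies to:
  True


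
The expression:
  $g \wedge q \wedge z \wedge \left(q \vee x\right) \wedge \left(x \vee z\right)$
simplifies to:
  $g \wedge q \wedge z$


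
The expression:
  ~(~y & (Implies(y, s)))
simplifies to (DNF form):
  y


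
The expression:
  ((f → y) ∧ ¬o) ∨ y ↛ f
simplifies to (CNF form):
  (y ∨ ¬f) ∧ (y ∨ ¬o) ∧ (¬f ∨ ¬o) ∧ (y ∨ ¬f ∨ ¬o)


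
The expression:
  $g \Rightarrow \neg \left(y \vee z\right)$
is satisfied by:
  {y: False, g: False, z: False}
  {z: True, y: False, g: False}
  {y: True, z: False, g: False}
  {z: True, y: True, g: False}
  {g: True, z: False, y: False}


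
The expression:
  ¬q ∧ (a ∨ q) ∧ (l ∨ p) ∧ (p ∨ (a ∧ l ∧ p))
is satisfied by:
  {a: True, p: True, q: False}


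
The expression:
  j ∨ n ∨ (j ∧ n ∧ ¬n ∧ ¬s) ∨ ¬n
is always true.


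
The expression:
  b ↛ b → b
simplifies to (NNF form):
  True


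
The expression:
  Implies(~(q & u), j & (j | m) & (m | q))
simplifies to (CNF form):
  (j | q) & (j | u) & (m | q) & (j | m | q) & (j | m | u) & (j | q | u) & (m | q | u)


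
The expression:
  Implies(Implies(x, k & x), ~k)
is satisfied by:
  {k: False}


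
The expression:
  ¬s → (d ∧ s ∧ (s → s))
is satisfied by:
  {s: True}


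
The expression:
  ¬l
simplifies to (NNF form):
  ¬l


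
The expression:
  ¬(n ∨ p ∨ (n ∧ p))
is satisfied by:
  {n: False, p: False}


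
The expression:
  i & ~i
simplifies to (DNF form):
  False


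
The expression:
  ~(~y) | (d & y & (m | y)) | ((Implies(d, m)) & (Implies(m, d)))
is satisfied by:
  {y: True, m: False, d: False}
  {y: True, d: True, m: False}
  {y: True, m: True, d: False}
  {y: True, d: True, m: True}
  {d: False, m: False, y: False}
  {d: True, m: True, y: False}


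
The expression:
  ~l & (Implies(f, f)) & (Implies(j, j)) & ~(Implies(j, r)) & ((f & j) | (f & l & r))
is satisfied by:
  {j: True, f: True, r: False, l: False}


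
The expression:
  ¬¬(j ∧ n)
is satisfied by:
  {j: True, n: True}


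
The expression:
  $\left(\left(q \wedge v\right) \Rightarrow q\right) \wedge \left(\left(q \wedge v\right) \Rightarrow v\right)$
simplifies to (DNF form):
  $\text{True}$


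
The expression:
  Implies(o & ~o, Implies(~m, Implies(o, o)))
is always true.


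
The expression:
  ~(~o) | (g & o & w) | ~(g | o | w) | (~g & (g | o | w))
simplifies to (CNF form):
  o | ~g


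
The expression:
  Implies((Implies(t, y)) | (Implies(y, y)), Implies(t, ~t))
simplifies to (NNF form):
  ~t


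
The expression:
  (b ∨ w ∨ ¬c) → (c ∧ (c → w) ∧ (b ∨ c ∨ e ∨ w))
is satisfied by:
  {c: True, w: True, b: False}
  {c: True, w: False, b: False}
  {c: True, b: True, w: True}


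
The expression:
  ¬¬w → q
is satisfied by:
  {q: True, w: False}
  {w: False, q: False}
  {w: True, q: True}


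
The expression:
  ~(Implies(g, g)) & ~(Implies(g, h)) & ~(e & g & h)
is never true.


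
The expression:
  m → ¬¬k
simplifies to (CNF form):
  k ∨ ¬m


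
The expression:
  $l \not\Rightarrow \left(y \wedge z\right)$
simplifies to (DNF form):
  $\left(l \wedge \neg y\right) \vee \left(l \wedge \neg z\right)$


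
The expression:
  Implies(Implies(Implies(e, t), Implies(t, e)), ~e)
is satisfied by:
  {e: False}


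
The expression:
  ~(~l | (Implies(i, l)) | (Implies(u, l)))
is never true.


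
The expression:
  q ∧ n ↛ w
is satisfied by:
  {q: True, n: True, w: False}


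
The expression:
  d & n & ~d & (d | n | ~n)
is never true.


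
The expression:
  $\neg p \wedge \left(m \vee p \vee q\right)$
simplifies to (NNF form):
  $\neg p \wedge \left(m \vee q\right)$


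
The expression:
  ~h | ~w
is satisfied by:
  {w: False, h: False}
  {h: True, w: False}
  {w: True, h: False}


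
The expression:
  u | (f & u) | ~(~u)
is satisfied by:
  {u: True}


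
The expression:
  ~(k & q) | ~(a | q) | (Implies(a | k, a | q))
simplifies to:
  True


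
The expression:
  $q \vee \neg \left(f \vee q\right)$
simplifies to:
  $q \vee \neg f$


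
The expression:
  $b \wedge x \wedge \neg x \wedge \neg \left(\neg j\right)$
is never true.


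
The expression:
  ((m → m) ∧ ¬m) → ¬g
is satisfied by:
  {m: True, g: False}
  {g: False, m: False}
  {g: True, m: True}


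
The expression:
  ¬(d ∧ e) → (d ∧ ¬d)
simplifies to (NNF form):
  d ∧ e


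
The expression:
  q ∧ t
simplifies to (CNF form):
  q ∧ t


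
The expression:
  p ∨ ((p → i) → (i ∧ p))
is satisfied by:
  {p: True}


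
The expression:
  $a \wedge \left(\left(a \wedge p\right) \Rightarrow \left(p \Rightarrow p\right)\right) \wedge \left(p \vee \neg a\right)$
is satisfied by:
  {a: True, p: True}


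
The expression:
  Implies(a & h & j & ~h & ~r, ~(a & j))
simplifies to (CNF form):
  True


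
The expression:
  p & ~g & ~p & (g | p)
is never true.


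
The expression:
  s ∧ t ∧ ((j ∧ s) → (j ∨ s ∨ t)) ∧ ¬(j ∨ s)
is never true.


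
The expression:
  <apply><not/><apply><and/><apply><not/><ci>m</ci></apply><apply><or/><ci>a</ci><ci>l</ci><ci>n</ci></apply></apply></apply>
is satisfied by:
  {m: True, l: False, a: False, n: False}
  {n: True, m: True, l: False, a: False}
  {m: True, a: True, l: False, n: False}
  {n: True, m: True, a: True, l: False}
  {m: True, l: True, a: False, n: False}
  {m: True, n: True, l: True, a: False}
  {m: True, a: True, l: True, n: False}
  {n: True, m: True, a: True, l: True}
  {n: False, l: False, a: False, m: False}


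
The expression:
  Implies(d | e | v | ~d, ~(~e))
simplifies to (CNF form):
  e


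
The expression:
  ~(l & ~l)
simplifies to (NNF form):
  True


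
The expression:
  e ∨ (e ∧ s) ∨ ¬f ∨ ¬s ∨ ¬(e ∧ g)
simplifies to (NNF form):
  True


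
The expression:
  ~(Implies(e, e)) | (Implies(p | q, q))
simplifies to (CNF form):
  q | ~p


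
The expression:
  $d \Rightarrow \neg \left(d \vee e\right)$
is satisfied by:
  {d: False}


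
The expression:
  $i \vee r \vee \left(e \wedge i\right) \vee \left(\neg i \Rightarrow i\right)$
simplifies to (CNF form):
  $i \vee r$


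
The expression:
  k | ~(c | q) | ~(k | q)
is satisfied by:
  {k: True, q: False}
  {q: False, k: False}
  {q: True, k: True}


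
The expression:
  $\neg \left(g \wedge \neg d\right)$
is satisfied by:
  {d: True, g: False}
  {g: False, d: False}
  {g: True, d: True}


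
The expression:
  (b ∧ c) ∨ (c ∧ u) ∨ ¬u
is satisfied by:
  {c: True, u: False}
  {u: False, c: False}
  {u: True, c: True}


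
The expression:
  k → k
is always true.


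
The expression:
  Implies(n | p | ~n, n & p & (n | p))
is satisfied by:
  {p: True, n: True}


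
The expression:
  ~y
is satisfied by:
  {y: False}


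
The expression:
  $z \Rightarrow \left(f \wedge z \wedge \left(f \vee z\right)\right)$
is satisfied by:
  {f: True, z: False}
  {z: False, f: False}
  {z: True, f: True}


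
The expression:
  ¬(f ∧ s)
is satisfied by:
  {s: False, f: False}
  {f: True, s: False}
  {s: True, f: False}


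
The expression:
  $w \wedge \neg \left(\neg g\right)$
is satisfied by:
  {w: True, g: True}


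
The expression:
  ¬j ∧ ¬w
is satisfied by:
  {w: False, j: False}


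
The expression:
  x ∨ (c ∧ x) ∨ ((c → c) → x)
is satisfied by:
  {x: True}


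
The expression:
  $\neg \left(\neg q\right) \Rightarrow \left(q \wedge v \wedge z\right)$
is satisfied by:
  {z: True, v: True, q: False}
  {z: True, v: False, q: False}
  {v: True, z: False, q: False}
  {z: False, v: False, q: False}
  {z: True, q: True, v: True}


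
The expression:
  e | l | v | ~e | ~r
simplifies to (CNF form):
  True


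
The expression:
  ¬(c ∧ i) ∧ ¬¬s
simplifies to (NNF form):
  s ∧ (¬c ∨ ¬i)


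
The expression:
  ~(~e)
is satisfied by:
  {e: True}


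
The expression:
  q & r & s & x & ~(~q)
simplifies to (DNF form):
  q & r & s & x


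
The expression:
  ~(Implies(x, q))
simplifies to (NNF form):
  x & ~q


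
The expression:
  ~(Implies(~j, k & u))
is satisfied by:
  {u: False, j: False, k: False}
  {k: True, u: False, j: False}
  {u: True, k: False, j: False}


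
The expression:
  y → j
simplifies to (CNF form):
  j ∨ ¬y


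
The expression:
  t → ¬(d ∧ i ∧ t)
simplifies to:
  ¬d ∨ ¬i ∨ ¬t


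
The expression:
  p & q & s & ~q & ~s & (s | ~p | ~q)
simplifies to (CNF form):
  False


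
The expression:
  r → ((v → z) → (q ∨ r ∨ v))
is always true.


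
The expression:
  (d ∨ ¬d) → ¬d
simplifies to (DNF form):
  ¬d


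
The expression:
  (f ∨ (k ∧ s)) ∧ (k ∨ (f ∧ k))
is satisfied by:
  {s: True, f: True, k: True}
  {s: True, k: True, f: False}
  {f: True, k: True, s: False}


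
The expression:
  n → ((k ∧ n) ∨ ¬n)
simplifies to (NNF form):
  k ∨ ¬n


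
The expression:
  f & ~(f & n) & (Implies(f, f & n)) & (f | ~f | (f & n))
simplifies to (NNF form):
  False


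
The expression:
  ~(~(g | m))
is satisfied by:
  {m: True, g: True}
  {m: True, g: False}
  {g: True, m: False}


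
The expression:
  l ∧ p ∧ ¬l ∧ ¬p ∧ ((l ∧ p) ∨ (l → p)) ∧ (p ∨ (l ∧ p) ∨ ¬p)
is never true.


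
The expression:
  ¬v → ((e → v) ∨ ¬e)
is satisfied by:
  {v: True, e: False}
  {e: False, v: False}
  {e: True, v: True}


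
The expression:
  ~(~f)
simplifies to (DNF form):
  f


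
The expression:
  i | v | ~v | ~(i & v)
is always true.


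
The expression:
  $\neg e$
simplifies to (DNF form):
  $\neg e$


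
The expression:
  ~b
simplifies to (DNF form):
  ~b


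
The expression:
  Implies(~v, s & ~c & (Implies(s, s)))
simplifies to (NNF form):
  v | (s & ~c)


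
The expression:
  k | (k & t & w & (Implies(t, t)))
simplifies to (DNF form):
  k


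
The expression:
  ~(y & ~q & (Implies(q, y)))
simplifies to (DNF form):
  q | ~y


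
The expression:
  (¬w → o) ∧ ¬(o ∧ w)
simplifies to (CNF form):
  (o ∨ w) ∧ (o ∨ ¬o) ∧ (w ∨ ¬w) ∧ (¬o ∨ ¬w)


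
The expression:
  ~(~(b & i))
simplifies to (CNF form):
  b & i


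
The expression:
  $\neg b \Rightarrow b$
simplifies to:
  $b$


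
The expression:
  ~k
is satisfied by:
  {k: False}


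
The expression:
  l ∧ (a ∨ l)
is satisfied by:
  {l: True}


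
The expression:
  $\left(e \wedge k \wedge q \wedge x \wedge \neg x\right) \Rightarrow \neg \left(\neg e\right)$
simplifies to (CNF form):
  $\text{True}$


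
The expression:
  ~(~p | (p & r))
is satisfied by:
  {p: True, r: False}


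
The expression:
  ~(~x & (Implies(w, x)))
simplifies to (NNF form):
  w | x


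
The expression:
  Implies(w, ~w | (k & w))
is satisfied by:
  {k: True, w: False}
  {w: False, k: False}
  {w: True, k: True}


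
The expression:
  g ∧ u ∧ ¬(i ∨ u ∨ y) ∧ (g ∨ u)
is never true.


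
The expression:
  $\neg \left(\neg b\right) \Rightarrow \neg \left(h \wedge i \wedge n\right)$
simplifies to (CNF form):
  $\neg b \vee \neg h \vee \neg i \vee \neg n$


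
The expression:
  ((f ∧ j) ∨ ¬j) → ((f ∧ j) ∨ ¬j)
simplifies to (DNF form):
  True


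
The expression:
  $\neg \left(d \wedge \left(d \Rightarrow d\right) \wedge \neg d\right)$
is always true.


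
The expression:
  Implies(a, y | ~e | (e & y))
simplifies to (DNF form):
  y | ~a | ~e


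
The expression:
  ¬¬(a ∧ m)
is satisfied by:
  {a: True, m: True}


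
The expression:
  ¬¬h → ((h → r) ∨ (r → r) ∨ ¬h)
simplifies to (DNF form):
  True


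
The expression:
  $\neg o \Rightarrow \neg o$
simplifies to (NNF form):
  $\text{True}$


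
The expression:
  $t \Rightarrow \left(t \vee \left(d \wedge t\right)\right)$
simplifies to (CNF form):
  $\text{True}$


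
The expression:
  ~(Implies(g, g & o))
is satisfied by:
  {g: True, o: False}


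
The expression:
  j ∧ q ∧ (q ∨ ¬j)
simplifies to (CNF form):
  j ∧ q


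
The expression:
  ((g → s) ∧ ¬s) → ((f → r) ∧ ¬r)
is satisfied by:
  {g: True, s: True, f: False, r: False}
  {r: True, g: True, s: True, f: False}
  {g: True, s: True, f: True, r: False}
  {r: True, g: True, s: True, f: True}
  {g: True, f: False, s: False, r: False}
  {g: True, r: True, f: False, s: False}
  {g: True, f: True, s: False, r: False}
  {g: True, r: True, f: True, s: False}
  {s: True, r: False, f: False, g: False}
  {r: True, s: True, f: False, g: False}
  {s: True, f: True, r: False, g: False}
  {r: True, s: True, f: True, g: False}
  {r: False, f: False, s: False, g: False}


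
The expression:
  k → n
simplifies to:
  n ∨ ¬k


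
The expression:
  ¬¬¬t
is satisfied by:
  {t: False}


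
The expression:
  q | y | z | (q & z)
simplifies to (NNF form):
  q | y | z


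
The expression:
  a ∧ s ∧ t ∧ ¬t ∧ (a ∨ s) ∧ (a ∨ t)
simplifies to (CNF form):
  False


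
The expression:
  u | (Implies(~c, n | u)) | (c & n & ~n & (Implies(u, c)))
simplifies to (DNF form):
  c | n | u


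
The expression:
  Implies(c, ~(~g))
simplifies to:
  g | ~c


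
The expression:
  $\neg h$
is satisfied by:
  {h: False}


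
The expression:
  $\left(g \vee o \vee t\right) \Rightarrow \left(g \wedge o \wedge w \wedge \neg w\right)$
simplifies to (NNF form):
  $\neg g \wedge \neg o \wedge \neg t$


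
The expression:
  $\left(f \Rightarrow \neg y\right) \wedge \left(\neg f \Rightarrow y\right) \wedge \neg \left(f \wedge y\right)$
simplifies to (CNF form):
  $\left(f \vee y\right) \wedge \left(f \vee \neg f\right) \wedge \left(y \vee \neg y\right) \wedge \left(\neg f \vee \neg y\right)$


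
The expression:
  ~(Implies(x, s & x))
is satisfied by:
  {x: True, s: False}


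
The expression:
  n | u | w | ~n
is always true.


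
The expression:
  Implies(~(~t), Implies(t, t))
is always true.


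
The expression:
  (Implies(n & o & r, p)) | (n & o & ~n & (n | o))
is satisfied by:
  {p: True, o: False, n: False, r: False}
  {p: False, o: False, n: False, r: False}
  {r: True, p: True, o: False, n: False}
  {r: True, p: False, o: False, n: False}
  {n: True, p: True, o: False, r: False}
  {n: True, p: False, o: False, r: False}
  {r: True, n: True, p: True, o: False}
  {r: True, n: True, p: False, o: False}
  {o: True, p: True, r: False, n: False}
  {o: True, p: False, r: False, n: False}
  {r: True, o: True, p: True, n: False}
  {r: True, o: True, p: False, n: False}
  {n: True, o: True, p: True, r: False}
  {n: True, o: True, p: False, r: False}
  {n: True, o: True, r: True, p: True}


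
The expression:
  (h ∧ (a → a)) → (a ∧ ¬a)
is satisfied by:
  {h: False}


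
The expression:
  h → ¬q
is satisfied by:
  {h: False, q: False}
  {q: True, h: False}
  {h: True, q: False}


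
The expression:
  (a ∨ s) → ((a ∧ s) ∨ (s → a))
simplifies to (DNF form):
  a ∨ ¬s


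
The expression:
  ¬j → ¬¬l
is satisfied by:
  {l: True, j: True}
  {l: True, j: False}
  {j: True, l: False}


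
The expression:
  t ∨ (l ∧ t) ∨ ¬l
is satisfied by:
  {t: True, l: False}
  {l: False, t: False}
  {l: True, t: True}


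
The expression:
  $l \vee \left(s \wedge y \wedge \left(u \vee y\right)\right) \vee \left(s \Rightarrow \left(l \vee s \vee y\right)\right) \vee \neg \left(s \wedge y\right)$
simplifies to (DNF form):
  $\text{True}$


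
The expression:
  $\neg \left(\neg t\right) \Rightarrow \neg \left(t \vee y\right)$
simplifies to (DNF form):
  $\neg t$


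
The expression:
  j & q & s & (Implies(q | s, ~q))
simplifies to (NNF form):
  False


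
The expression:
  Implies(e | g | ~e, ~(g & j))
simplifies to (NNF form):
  ~g | ~j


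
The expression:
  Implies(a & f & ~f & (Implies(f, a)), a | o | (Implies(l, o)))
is always true.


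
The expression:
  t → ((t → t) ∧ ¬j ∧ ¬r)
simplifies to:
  (¬j ∧ ¬r) ∨ ¬t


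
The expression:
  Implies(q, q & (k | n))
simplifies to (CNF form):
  k | n | ~q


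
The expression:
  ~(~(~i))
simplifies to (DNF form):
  ~i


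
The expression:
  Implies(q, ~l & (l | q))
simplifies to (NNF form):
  ~l | ~q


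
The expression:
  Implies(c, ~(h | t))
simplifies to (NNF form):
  ~c | (~h & ~t)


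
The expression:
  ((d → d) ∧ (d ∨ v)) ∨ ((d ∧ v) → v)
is always true.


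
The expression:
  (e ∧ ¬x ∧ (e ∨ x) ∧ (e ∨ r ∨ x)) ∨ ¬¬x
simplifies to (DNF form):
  e ∨ x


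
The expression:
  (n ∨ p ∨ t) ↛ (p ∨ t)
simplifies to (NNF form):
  n ∧ ¬p ∧ ¬t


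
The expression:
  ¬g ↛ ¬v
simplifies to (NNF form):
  v ∧ ¬g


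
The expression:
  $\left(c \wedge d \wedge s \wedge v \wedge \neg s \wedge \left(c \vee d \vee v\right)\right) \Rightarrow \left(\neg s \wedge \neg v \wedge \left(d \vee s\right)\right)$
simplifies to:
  $\text{True}$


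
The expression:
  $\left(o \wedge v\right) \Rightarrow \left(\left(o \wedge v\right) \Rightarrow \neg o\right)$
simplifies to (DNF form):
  $\neg o \vee \neg v$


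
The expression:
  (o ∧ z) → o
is always true.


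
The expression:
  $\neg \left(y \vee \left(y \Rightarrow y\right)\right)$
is never true.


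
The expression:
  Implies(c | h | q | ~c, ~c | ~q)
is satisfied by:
  {c: False, q: False}
  {q: True, c: False}
  {c: True, q: False}


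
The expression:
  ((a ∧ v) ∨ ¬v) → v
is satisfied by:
  {v: True}


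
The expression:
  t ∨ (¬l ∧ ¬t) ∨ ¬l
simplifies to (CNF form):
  t ∨ ¬l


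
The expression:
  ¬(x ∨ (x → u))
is never true.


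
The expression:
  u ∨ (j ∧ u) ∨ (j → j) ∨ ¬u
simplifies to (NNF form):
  True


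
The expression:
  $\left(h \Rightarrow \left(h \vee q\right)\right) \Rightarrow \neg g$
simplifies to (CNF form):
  $\neg g$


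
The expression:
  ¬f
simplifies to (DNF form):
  ¬f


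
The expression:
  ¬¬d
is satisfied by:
  {d: True}


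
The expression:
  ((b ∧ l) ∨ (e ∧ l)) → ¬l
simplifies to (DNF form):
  (¬b ∧ ¬e) ∨ ¬l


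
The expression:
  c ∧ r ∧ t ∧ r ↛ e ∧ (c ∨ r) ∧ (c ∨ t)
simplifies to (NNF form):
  c ∧ r ∧ t ∧ ¬e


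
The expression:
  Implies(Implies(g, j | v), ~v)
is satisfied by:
  {v: False}


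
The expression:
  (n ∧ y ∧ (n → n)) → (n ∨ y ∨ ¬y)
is always true.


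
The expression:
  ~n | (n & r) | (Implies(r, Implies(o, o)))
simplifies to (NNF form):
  True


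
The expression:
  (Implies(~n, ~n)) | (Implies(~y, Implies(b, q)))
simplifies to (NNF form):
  True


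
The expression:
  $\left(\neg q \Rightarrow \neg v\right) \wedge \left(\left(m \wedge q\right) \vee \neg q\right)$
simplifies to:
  $\left(m \wedge q\right) \vee \left(\neg q \wedge \neg v\right)$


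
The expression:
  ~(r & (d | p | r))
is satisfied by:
  {r: False}


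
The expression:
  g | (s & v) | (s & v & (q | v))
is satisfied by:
  {v: True, g: True, s: True}
  {v: True, g: True, s: False}
  {g: True, s: True, v: False}
  {g: True, s: False, v: False}
  {v: True, s: True, g: False}


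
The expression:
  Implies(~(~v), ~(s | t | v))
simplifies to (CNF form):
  ~v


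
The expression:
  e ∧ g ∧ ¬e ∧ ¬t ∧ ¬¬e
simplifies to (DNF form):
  False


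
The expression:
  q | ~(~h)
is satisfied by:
  {q: True, h: True}
  {q: True, h: False}
  {h: True, q: False}


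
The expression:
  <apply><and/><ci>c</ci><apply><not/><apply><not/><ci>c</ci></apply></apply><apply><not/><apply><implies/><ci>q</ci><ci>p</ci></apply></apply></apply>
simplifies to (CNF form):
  <apply><and/><ci>c</ci><ci>q</ci><apply><not/><ci>p</ci></apply></apply>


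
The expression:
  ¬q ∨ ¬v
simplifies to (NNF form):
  ¬q ∨ ¬v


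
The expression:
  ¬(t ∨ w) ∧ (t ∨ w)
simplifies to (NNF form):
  False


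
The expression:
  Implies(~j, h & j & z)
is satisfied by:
  {j: True}


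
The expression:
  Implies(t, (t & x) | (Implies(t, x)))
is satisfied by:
  {x: True, t: False}
  {t: False, x: False}
  {t: True, x: True}


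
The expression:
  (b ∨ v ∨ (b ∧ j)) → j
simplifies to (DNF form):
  j ∨ (¬b ∧ ¬v)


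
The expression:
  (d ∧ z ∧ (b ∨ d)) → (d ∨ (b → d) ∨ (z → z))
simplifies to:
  True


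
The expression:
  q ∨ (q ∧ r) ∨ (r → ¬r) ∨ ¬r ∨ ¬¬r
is always true.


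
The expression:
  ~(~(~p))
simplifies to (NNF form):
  ~p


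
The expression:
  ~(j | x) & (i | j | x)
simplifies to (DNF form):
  i & ~j & ~x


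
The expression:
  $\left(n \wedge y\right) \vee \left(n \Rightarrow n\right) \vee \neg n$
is always true.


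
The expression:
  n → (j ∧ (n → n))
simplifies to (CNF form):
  j ∨ ¬n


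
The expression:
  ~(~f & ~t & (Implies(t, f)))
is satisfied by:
  {t: True, f: True}
  {t: True, f: False}
  {f: True, t: False}


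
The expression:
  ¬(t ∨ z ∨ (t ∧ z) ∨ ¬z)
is never true.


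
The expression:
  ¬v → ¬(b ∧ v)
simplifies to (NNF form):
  True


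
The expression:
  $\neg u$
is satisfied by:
  {u: False}


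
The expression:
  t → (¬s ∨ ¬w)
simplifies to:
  ¬s ∨ ¬t ∨ ¬w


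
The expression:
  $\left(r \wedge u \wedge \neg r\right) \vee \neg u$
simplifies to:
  $\neg u$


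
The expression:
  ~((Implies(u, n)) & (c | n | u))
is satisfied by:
  {u: True, n: False, c: False}
  {n: False, c: False, u: False}
  {u: True, c: True, n: False}


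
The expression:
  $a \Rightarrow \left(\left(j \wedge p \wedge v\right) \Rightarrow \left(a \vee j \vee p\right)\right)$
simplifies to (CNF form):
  $\text{True}$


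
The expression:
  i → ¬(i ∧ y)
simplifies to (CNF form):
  ¬i ∨ ¬y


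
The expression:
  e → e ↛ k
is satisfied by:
  {k: False, e: False}
  {e: True, k: False}
  {k: True, e: False}


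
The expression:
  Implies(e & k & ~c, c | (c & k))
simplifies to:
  c | ~e | ~k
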